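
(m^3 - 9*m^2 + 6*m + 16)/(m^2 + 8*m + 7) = (m^2 - 10*m + 16)/(m + 7)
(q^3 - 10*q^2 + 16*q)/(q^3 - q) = (q^2 - 10*q + 16)/(q^2 - 1)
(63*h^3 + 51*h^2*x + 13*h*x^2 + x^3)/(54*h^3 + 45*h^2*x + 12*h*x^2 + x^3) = (7*h + x)/(6*h + x)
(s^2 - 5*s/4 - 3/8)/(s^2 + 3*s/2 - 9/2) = (s + 1/4)/(s + 3)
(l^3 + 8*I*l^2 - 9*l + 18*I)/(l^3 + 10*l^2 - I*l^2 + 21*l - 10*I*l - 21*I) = (l^2 + 9*I*l - 18)/(l^2 + 10*l + 21)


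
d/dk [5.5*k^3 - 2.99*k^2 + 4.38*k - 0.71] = 16.5*k^2 - 5.98*k + 4.38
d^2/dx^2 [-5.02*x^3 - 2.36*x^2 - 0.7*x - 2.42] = -30.12*x - 4.72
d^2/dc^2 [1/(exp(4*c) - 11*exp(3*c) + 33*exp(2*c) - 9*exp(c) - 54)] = ((-16*exp(3*c) + 99*exp(2*c) - 132*exp(c) + 9)*(-exp(4*c) + 11*exp(3*c) - 33*exp(2*c) + 9*exp(c) + 54) - 2*(4*exp(3*c) - 33*exp(2*c) + 66*exp(c) - 9)^2*exp(c))*exp(c)/(-exp(4*c) + 11*exp(3*c) - 33*exp(2*c) + 9*exp(c) + 54)^3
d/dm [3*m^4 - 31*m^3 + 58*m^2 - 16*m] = 12*m^3 - 93*m^2 + 116*m - 16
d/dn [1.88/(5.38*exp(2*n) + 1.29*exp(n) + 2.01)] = (-20.2288*exp(n) - 2.4252)*exp(n)/(5.38*exp(2*n) + 1.29*exp(n) + 2.01)^2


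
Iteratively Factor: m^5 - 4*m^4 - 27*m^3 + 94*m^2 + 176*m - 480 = (m - 5)*(m^4 + m^3 - 22*m^2 - 16*m + 96) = (m - 5)*(m + 3)*(m^3 - 2*m^2 - 16*m + 32) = (m - 5)*(m - 4)*(m + 3)*(m^2 + 2*m - 8) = (m - 5)*(m - 4)*(m - 2)*(m + 3)*(m + 4)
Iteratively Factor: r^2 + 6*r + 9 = (r + 3)*(r + 3)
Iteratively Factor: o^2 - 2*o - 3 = (o + 1)*(o - 3)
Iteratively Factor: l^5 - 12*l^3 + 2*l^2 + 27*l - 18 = (l - 1)*(l^4 + l^3 - 11*l^2 - 9*l + 18) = (l - 1)*(l + 3)*(l^3 - 2*l^2 - 5*l + 6) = (l - 1)^2*(l + 3)*(l^2 - l - 6) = (l - 3)*(l - 1)^2*(l + 3)*(l + 2)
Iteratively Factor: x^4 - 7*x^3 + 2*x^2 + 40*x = (x + 2)*(x^3 - 9*x^2 + 20*x) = x*(x + 2)*(x^2 - 9*x + 20) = x*(x - 4)*(x + 2)*(x - 5)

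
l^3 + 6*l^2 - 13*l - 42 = (l - 3)*(l + 2)*(l + 7)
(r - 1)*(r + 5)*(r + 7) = r^3 + 11*r^2 + 23*r - 35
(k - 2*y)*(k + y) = k^2 - k*y - 2*y^2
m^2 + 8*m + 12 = (m + 2)*(m + 6)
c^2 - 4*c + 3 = (c - 3)*(c - 1)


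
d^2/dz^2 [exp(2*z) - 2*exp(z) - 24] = (4*exp(z) - 2)*exp(z)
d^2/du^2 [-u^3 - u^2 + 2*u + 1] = -6*u - 2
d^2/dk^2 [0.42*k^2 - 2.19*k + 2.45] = 0.840000000000000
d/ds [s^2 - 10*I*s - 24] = 2*s - 10*I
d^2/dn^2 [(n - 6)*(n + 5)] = 2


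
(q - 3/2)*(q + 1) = q^2 - q/2 - 3/2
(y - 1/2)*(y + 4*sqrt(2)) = y^2 - y/2 + 4*sqrt(2)*y - 2*sqrt(2)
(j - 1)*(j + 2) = j^2 + j - 2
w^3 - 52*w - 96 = (w - 8)*(w + 2)*(w + 6)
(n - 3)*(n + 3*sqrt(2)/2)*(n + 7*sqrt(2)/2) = n^3 - 3*n^2 + 5*sqrt(2)*n^2 - 15*sqrt(2)*n + 21*n/2 - 63/2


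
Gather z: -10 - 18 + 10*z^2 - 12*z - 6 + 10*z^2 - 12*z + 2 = 20*z^2 - 24*z - 32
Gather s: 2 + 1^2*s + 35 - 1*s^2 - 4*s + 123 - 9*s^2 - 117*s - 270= -10*s^2 - 120*s - 110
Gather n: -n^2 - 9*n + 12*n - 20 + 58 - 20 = -n^2 + 3*n + 18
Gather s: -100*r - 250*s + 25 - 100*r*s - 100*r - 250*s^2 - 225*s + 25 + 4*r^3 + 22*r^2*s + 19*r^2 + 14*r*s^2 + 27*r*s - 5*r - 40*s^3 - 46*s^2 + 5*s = 4*r^3 + 19*r^2 - 205*r - 40*s^3 + s^2*(14*r - 296) + s*(22*r^2 - 73*r - 470) + 50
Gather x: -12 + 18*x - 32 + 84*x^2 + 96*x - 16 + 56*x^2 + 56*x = 140*x^2 + 170*x - 60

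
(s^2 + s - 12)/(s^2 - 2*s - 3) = (s + 4)/(s + 1)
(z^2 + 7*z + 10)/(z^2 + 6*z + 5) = (z + 2)/(z + 1)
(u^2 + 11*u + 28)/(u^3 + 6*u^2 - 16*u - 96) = (u + 7)/(u^2 + 2*u - 24)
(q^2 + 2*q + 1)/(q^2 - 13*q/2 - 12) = 2*(q^2 + 2*q + 1)/(2*q^2 - 13*q - 24)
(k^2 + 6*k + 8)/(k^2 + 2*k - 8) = (k + 2)/(k - 2)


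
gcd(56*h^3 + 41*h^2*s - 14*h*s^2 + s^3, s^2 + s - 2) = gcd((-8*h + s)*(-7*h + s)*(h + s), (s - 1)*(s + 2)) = 1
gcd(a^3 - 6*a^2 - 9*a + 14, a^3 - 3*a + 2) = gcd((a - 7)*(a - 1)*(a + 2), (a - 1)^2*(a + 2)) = a^2 + a - 2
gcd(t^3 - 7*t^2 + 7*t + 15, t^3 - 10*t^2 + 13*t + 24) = t^2 - 2*t - 3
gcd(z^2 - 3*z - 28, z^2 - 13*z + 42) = z - 7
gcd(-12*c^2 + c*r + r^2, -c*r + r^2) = 1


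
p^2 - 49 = (p - 7)*(p + 7)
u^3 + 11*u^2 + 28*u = u*(u + 4)*(u + 7)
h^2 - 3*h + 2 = (h - 2)*(h - 1)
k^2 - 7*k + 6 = (k - 6)*(k - 1)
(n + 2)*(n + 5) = n^2 + 7*n + 10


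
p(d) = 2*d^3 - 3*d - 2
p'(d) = 6*d^2 - 3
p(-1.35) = -2.87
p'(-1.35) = 7.94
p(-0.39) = -0.95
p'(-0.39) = -2.09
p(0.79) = -3.38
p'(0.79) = 0.74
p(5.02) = 235.95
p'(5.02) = 148.20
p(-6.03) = -422.42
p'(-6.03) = 215.17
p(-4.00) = -118.00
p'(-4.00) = 93.00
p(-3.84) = -103.73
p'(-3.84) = 85.47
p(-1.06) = -1.20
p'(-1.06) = 3.74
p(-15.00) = -6707.00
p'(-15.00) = 1347.00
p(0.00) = -2.00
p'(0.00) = -3.00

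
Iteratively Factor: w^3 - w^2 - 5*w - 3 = (w + 1)*(w^2 - 2*w - 3) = (w - 3)*(w + 1)*(w + 1)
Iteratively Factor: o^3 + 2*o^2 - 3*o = (o + 3)*(o^2 - o) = o*(o + 3)*(o - 1)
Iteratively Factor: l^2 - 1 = (l + 1)*(l - 1)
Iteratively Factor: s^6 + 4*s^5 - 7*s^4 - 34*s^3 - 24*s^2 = (s)*(s^5 + 4*s^4 - 7*s^3 - 34*s^2 - 24*s) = s^2*(s^4 + 4*s^3 - 7*s^2 - 34*s - 24) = s^2*(s + 1)*(s^3 + 3*s^2 - 10*s - 24) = s^2*(s - 3)*(s + 1)*(s^2 + 6*s + 8) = s^2*(s - 3)*(s + 1)*(s + 2)*(s + 4)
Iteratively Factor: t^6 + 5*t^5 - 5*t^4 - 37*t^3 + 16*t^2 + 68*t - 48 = (t - 1)*(t^5 + 6*t^4 + t^3 - 36*t^2 - 20*t + 48) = (t - 1)*(t + 4)*(t^4 + 2*t^3 - 7*t^2 - 8*t + 12) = (t - 2)*(t - 1)*(t + 4)*(t^3 + 4*t^2 + t - 6) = (t - 2)*(t - 1)^2*(t + 4)*(t^2 + 5*t + 6) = (t - 2)*(t - 1)^2*(t + 2)*(t + 4)*(t + 3)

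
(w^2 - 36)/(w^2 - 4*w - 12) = (w + 6)/(w + 2)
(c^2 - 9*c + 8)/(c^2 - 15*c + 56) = (c - 1)/(c - 7)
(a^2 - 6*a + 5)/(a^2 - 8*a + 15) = (a - 1)/(a - 3)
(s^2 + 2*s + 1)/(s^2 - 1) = (s + 1)/(s - 1)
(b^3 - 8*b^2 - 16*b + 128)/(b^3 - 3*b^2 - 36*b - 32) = (b - 4)/(b + 1)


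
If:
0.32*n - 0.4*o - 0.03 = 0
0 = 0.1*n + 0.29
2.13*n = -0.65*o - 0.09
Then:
No Solution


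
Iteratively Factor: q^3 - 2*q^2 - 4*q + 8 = (q - 2)*(q^2 - 4) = (q - 2)^2*(q + 2)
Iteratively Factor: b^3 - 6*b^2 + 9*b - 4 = (b - 4)*(b^2 - 2*b + 1) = (b - 4)*(b - 1)*(b - 1)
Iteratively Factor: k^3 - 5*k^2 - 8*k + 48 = (k - 4)*(k^2 - k - 12) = (k - 4)^2*(k + 3)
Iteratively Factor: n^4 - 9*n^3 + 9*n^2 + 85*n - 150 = (n - 5)*(n^3 - 4*n^2 - 11*n + 30) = (n - 5)*(n + 3)*(n^2 - 7*n + 10) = (n - 5)^2*(n + 3)*(n - 2)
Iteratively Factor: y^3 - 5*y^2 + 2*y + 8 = (y + 1)*(y^2 - 6*y + 8) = (y - 4)*(y + 1)*(y - 2)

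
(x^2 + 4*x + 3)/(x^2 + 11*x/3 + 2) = 3*(x + 1)/(3*x + 2)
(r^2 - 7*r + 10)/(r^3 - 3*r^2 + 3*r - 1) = (r^2 - 7*r + 10)/(r^3 - 3*r^2 + 3*r - 1)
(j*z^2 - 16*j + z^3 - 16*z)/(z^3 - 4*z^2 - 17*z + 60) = (j*z - 4*j + z^2 - 4*z)/(z^2 - 8*z + 15)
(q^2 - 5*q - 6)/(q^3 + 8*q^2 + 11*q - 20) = (q^2 - 5*q - 6)/(q^3 + 8*q^2 + 11*q - 20)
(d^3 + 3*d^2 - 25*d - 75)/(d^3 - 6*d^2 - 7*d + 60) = (d + 5)/(d - 4)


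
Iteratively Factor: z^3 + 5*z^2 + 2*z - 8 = (z + 2)*(z^2 + 3*z - 4) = (z + 2)*(z + 4)*(z - 1)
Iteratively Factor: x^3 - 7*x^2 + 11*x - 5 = (x - 1)*(x^2 - 6*x + 5) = (x - 5)*(x - 1)*(x - 1)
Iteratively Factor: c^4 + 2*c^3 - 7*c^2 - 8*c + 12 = (c + 3)*(c^3 - c^2 - 4*c + 4) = (c - 2)*(c + 3)*(c^2 + c - 2) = (c - 2)*(c + 2)*(c + 3)*(c - 1)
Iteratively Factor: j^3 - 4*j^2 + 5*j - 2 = (j - 1)*(j^2 - 3*j + 2) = (j - 2)*(j - 1)*(j - 1)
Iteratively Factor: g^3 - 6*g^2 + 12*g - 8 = (g - 2)*(g^2 - 4*g + 4) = (g - 2)^2*(g - 2)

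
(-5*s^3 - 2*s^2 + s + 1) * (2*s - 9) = -10*s^4 + 41*s^3 + 20*s^2 - 7*s - 9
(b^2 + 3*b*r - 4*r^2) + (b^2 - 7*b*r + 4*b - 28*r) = 2*b^2 - 4*b*r + 4*b - 4*r^2 - 28*r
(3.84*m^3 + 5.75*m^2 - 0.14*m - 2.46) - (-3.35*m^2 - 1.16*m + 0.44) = 3.84*m^3 + 9.1*m^2 + 1.02*m - 2.9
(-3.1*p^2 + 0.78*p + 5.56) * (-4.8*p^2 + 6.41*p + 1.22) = 14.88*p^4 - 23.615*p^3 - 25.4702*p^2 + 36.5912*p + 6.7832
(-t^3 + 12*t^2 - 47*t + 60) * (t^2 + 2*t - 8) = -t^5 + 10*t^4 - 15*t^3 - 130*t^2 + 496*t - 480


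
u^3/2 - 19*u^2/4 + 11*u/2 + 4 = (u/2 + 1/4)*(u - 8)*(u - 2)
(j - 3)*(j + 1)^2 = j^3 - j^2 - 5*j - 3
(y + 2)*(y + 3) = y^2 + 5*y + 6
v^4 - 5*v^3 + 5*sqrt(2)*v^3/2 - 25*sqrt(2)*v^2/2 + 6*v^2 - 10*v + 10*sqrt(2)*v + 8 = (v - 4)*(v - 1)*(v + sqrt(2)/2)*(v + 2*sqrt(2))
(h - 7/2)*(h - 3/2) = h^2 - 5*h + 21/4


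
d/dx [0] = 0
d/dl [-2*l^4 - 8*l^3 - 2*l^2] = 4*l*(-2*l^2 - 6*l - 1)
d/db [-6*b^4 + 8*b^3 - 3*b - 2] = -24*b^3 + 24*b^2 - 3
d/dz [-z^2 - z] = -2*z - 1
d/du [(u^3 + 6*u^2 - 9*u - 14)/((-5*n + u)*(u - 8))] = (3*(5*n - u)*(u - 8)*(-u^2 - 4*u + 3) + (5*n - u)*(u^3 + 6*u^2 - 9*u - 14) + (u - 8)*(-u^3 - 6*u^2 + 9*u + 14))/((5*n - u)^2*(u - 8)^2)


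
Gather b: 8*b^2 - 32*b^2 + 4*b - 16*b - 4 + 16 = -24*b^2 - 12*b + 12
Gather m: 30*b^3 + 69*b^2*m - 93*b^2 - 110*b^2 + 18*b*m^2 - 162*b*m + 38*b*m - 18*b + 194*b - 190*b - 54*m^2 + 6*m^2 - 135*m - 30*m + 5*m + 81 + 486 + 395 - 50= 30*b^3 - 203*b^2 - 14*b + m^2*(18*b - 48) + m*(69*b^2 - 124*b - 160) + 912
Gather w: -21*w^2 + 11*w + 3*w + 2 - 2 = -21*w^2 + 14*w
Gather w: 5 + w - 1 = w + 4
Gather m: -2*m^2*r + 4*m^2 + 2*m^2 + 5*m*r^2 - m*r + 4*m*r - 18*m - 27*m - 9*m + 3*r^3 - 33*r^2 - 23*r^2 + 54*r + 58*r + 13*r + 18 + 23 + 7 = m^2*(6 - 2*r) + m*(5*r^2 + 3*r - 54) + 3*r^3 - 56*r^2 + 125*r + 48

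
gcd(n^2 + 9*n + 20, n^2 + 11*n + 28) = n + 4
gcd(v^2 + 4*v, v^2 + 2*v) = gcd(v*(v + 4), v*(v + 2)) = v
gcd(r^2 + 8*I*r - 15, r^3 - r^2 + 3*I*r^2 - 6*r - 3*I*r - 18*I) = r + 3*I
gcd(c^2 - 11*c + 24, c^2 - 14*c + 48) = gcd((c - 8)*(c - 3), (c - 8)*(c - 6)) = c - 8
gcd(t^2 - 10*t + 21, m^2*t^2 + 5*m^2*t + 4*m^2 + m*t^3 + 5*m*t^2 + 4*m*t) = 1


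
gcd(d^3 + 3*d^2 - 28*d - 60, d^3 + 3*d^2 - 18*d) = d + 6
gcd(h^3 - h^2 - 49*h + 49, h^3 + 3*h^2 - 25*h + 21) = h^2 + 6*h - 7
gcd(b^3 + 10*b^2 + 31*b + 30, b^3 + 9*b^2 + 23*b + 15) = b^2 + 8*b + 15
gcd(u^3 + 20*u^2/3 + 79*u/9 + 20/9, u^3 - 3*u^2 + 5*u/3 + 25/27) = u + 1/3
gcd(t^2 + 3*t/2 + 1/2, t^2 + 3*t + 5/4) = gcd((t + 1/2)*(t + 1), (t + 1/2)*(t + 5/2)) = t + 1/2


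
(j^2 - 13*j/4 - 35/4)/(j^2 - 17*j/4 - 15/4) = (4*j + 7)/(4*j + 3)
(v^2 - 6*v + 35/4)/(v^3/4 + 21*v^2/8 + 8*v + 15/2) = 2*(4*v^2 - 24*v + 35)/(2*v^3 + 21*v^2 + 64*v + 60)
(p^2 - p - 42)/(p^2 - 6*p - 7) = (p + 6)/(p + 1)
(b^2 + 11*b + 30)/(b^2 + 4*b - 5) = (b + 6)/(b - 1)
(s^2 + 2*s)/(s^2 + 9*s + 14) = s/(s + 7)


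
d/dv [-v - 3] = -1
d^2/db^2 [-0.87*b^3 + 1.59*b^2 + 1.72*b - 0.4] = 3.18 - 5.22*b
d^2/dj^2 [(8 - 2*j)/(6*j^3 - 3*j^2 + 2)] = 12*(-12*j^2*(j - 4)*(3*j - 1)^2 + (6*j^2 - 2*j + (j - 4)*(6*j - 1))*(6*j^3 - 3*j^2 + 2))/(6*j^3 - 3*j^2 + 2)^3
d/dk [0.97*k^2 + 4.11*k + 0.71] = 1.94*k + 4.11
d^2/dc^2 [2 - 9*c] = 0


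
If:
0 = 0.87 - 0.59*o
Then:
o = 1.47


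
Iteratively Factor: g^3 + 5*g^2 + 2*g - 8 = (g + 2)*(g^2 + 3*g - 4) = (g + 2)*(g + 4)*(g - 1)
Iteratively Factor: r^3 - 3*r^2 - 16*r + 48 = (r - 3)*(r^2 - 16) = (r - 3)*(r + 4)*(r - 4)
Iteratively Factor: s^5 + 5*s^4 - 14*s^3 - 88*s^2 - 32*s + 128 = (s - 1)*(s^4 + 6*s^3 - 8*s^2 - 96*s - 128) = (s - 1)*(s + 4)*(s^3 + 2*s^2 - 16*s - 32) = (s - 1)*(s + 4)^2*(s^2 - 2*s - 8) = (s - 4)*(s - 1)*(s + 4)^2*(s + 2)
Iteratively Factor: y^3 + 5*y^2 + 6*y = (y + 3)*(y^2 + 2*y) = (y + 2)*(y + 3)*(y)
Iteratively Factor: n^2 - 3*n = (n)*(n - 3)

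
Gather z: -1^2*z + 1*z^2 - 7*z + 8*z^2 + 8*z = 9*z^2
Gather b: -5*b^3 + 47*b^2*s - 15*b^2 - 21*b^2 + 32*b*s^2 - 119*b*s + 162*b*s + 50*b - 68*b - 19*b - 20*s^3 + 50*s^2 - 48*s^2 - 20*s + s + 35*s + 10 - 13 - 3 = -5*b^3 + b^2*(47*s - 36) + b*(32*s^2 + 43*s - 37) - 20*s^3 + 2*s^2 + 16*s - 6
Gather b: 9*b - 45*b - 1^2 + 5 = 4 - 36*b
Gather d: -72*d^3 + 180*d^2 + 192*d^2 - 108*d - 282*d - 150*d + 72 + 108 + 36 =-72*d^3 + 372*d^2 - 540*d + 216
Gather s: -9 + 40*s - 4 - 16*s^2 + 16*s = -16*s^2 + 56*s - 13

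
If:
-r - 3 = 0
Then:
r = -3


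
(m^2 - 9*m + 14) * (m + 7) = m^3 - 2*m^2 - 49*m + 98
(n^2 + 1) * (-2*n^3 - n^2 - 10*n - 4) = -2*n^5 - n^4 - 12*n^3 - 5*n^2 - 10*n - 4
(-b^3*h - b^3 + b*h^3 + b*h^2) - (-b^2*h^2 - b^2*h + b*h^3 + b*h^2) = -b^3*h - b^3 + b^2*h^2 + b^2*h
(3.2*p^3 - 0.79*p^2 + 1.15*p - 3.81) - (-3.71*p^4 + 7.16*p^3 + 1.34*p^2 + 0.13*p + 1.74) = 3.71*p^4 - 3.96*p^3 - 2.13*p^2 + 1.02*p - 5.55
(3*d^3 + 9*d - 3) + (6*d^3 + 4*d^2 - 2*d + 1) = 9*d^3 + 4*d^2 + 7*d - 2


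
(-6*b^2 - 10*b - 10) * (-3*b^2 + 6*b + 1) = 18*b^4 - 6*b^3 - 36*b^2 - 70*b - 10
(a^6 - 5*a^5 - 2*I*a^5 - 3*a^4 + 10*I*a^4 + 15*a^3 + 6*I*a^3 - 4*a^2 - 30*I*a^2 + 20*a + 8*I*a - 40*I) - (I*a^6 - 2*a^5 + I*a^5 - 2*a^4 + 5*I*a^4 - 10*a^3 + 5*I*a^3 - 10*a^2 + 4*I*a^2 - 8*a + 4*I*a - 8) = a^6 - I*a^6 - 3*a^5 - 3*I*a^5 - a^4 + 5*I*a^4 + 25*a^3 + I*a^3 + 6*a^2 - 34*I*a^2 + 28*a + 4*I*a + 8 - 40*I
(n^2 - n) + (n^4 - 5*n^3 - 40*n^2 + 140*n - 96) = n^4 - 5*n^3 - 39*n^2 + 139*n - 96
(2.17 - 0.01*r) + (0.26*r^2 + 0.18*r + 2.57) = 0.26*r^2 + 0.17*r + 4.74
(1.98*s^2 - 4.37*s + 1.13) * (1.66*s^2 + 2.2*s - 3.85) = 3.2868*s^4 - 2.8982*s^3 - 15.3612*s^2 + 19.3105*s - 4.3505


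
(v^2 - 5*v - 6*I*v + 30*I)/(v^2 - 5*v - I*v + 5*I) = (v - 6*I)/(v - I)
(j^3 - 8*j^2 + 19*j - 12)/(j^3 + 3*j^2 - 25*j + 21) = (j - 4)/(j + 7)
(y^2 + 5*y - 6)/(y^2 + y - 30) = (y - 1)/(y - 5)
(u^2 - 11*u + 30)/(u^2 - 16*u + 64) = (u^2 - 11*u + 30)/(u^2 - 16*u + 64)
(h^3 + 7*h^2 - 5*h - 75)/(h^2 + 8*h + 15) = (h^2 + 2*h - 15)/(h + 3)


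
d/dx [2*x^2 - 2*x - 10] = 4*x - 2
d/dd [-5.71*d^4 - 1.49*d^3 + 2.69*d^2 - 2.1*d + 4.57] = -22.84*d^3 - 4.47*d^2 + 5.38*d - 2.1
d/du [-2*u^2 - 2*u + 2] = -4*u - 2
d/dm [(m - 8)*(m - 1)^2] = (m - 1)*(3*m - 17)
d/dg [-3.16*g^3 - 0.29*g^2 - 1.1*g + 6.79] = -9.48*g^2 - 0.58*g - 1.1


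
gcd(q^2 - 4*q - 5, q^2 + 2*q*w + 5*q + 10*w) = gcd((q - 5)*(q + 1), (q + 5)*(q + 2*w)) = 1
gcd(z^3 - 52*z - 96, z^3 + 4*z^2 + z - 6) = z + 2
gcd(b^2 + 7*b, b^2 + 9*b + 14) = b + 7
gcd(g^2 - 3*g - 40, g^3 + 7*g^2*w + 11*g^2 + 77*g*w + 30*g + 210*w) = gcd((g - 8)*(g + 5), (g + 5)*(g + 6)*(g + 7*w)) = g + 5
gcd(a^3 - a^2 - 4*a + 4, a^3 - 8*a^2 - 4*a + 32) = a^2 - 4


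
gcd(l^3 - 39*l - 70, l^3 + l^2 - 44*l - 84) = l^2 - 5*l - 14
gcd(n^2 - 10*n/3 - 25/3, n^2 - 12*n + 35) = n - 5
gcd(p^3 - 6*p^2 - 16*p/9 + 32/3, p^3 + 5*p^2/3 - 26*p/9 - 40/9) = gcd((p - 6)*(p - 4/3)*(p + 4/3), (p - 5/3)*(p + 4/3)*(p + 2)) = p + 4/3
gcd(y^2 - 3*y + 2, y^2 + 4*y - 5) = y - 1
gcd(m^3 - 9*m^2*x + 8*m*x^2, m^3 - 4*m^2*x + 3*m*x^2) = -m^2 + m*x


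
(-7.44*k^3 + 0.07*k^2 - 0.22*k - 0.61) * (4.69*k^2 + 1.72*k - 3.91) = -34.8936*k^5 - 12.4685*k^4 + 28.179*k^3 - 3.513*k^2 - 0.189*k + 2.3851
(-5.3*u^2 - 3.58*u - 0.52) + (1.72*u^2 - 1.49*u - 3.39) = -3.58*u^2 - 5.07*u - 3.91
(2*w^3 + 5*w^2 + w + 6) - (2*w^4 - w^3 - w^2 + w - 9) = -2*w^4 + 3*w^3 + 6*w^2 + 15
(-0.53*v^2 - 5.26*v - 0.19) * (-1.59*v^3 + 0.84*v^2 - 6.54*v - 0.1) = 0.8427*v^5 + 7.9182*v^4 - 0.650099999999999*v^3 + 34.2938*v^2 + 1.7686*v + 0.019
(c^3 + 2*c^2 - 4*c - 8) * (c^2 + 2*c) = c^5 + 4*c^4 - 16*c^2 - 16*c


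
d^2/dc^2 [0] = 0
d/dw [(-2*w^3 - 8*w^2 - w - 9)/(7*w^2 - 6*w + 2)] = (-14*w^4 + 24*w^3 + 43*w^2 + 94*w - 56)/(49*w^4 - 84*w^3 + 64*w^2 - 24*w + 4)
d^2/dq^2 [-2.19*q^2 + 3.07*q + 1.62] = -4.38000000000000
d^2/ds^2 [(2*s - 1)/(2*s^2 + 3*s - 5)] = 2*((2*s - 1)*(4*s + 3)^2 - 4*(3*s + 1)*(2*s^2 + 3*s - 5))/(2*s^2 + 3*s - 5)^3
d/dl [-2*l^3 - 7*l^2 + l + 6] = -6*l^2 - 14*l + 1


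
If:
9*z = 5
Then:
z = 5/9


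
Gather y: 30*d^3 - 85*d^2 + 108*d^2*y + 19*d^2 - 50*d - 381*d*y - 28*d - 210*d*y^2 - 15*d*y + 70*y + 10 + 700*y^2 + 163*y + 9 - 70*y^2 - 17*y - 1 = 30*d^3 - 66*d^2 - 78*d + y^2*(630 - 210*d) + y*(108*d^2 - 396*d + 216) + 18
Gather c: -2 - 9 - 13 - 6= -30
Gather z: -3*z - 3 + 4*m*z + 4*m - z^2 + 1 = 4*m - z^2 + z*(4*m - 3) - 2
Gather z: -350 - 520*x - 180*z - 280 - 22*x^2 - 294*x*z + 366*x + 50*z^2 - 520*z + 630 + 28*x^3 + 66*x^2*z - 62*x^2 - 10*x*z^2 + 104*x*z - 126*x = 28*x^3 - 84*x^2 - 280*x + z^2*(50 - 10*x) + z*(66*x^2 - 190*x - 700)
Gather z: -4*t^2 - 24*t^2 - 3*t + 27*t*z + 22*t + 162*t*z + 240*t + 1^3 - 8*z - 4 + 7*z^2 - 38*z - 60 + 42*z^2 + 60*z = -28*t^2 + 259*t + 49*z^2 + z*(189*t + 14) - 63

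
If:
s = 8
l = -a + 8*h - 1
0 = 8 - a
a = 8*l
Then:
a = 8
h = 5/4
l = 1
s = 8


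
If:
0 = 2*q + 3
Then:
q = -3/2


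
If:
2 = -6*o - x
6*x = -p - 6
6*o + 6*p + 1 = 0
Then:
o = -1/6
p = 0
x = -1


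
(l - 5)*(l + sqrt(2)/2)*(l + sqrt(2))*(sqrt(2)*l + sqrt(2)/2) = sqrt(2)*l^4 - 9*sqrt(2)*l^3/2 + 3*l^3 - 27*l^2/2 - 3*sqrt(2)*l^2/2 - 15*l/2 - 9*sqrt(2)*l/2 - 5*sqrt(2)/2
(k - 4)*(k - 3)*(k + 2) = k^3 - 5*k^2 - 2*k + 24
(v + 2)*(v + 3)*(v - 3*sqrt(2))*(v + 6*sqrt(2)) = v^4 + 3*sqrt(2)*v^3 + 5*v^3 - 30*v^2 + 15*sqrt(2)*v^2 - 180*v + 18*sqrt(2)*v - 216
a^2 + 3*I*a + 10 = (a - 2*I)*(a + 5*I)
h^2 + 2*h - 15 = (h - 3)*(h + 5)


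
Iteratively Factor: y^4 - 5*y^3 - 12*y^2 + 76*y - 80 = (y - 5)*(y^3 - 12*y + 16) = (y - 5)*(y - 2)*(y^2 + 2*y - 8) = (y - 5)*(y - 2)*(y + 4)*(y - 2)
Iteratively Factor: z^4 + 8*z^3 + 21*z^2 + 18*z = (z + 3)*(z^3 + 5*z^2 + 6*z) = (z + 3)^2*(z^2 + 2*z) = (z + 2)*(z + 3)^2*(z)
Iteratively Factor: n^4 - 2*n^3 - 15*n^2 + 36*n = (n - 3)*(n^3 + n^2 - 12*n) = (n - 3)^2*(n^2 + 4*n) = n*(n - 3)^2*(n + 4)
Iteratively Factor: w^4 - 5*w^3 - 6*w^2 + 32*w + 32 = (w - 4)*(w^3 - w^2 - 10*w - 8) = (w - 4)*(w + 1)*(w^2 - 2*w - 8) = (w - 4)*(w + 1)*(w + 2)*(w - 4)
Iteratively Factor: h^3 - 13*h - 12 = (h + 3)*(h^2 - 3*h - 4) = (h + 1)*(h + 3)*(h - 4)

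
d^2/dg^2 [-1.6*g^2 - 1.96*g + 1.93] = -3.20000000000000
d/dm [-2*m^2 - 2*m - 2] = -4*m - 2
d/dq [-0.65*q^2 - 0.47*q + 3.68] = -1.3*q - 0.47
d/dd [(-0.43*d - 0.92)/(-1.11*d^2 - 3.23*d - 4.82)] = (0.4773*d^2 + 1.3889*d - (0.43*d + 0.92)*(2.22*d + 3.23) + 2.0726)/(1.11*d^2 + 3.23*d + 4.82)^2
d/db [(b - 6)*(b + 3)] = 2*b - 3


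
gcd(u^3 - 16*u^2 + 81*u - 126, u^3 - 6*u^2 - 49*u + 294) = u^2 - 13*u + 42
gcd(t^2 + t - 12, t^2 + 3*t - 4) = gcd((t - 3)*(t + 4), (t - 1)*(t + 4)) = t + 4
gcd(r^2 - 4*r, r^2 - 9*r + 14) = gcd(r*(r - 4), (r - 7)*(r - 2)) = 1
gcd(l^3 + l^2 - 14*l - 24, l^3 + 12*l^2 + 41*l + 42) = l^2 + 5*l + 6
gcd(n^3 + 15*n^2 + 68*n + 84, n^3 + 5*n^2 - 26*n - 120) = n + 6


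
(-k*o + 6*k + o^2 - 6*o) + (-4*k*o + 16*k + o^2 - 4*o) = -5*k*o + 22*k + 2*o^2 - 10*o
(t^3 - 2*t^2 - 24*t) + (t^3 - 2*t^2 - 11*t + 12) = 2*t^3 - 4*t^2 - 35*t + 12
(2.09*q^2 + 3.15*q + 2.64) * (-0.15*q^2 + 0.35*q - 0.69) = -0.3135*q^4 + 0.259*q^3 - 0.7356*q^2 - 1.2495*q - 1.8216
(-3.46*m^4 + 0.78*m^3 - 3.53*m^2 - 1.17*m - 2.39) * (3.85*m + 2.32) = -13.321*m^5 - 5.0242*m^4 - 11.7809*m^3 - 12.6941*m^2 - 11.9159*m - 5.5448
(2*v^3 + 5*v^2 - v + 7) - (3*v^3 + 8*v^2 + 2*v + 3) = -v^3 - 3*v^2 - 3*v + 4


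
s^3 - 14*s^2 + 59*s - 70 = (s - 7)*(s - 5)*(s - 2)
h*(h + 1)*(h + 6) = h^3 + 7*h^2 + 6*h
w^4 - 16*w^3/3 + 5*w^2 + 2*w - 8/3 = (w - 4)*(w - 1)^2*(w + 2/3)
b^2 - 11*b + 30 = (b - 6)*(b - 5)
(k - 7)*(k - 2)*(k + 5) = k^3 - 4*k^2 - 31*k + 70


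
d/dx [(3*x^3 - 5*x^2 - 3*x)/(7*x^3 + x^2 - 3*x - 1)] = (38*x^4 + 24*x^3 + 9*x^2 + 10*x + 3)/(49*x^6 + 14*x^5 - 41*x^4 - 20*x^3 + 7*x^2 + 6*x + 1)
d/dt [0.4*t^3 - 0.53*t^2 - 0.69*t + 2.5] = 1.2*t^2 - 1.06*t - 0.69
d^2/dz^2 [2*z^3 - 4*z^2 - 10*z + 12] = 12*z - 8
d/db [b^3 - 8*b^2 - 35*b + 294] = 3*b^2 - 16*b - 35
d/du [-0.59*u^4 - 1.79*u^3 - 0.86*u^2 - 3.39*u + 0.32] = -2.36*u^3 - 5.37*u^2 - 1.72*u - 3.39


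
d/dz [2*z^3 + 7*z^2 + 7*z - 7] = 6*z^2 + 14*z + 7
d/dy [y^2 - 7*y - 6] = 2*y - 7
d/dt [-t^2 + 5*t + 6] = 5 - 2*t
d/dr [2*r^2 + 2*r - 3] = 4*r + 2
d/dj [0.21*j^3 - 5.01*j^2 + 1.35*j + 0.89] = 0.63*j^2 - 10.02*j + 1.35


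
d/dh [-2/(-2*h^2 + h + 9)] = 2*(1 - 4*h)/(-2*h^2 + h + 9)^2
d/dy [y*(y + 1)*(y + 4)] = 3*y^2 + 10*y + 4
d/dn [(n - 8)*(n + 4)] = 2*n - 4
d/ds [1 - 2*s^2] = -4*s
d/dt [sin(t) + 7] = cos(t)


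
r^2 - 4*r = r*(r - 4)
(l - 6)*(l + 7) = l^2 + l - 42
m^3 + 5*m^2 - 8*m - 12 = (m - 2)*(m + 1)*(m + 6)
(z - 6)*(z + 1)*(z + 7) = z^3 + 2*z^2 - 41*z - 42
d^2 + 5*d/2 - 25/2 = (d - 5/2)*(d + 5)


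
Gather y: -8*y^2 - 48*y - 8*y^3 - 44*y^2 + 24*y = -8*y^3 - 52*y^2 - 24*y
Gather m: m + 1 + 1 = m + 2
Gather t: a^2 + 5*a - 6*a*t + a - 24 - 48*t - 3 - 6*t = a^2 + 6*a + t*(-6*a - 54) - 27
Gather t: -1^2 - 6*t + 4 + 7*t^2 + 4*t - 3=7*t^2 - 2*t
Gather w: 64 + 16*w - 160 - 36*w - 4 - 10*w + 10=-30*w - 90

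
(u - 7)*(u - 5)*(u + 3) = u^3 - 9*u^2 - u + 105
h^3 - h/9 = h*(h - 1/3)*(h + 1/3)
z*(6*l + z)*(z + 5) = 6*l*z^2 + 30*l*z + z^3 + 5*z^2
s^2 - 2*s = s*(s - 2)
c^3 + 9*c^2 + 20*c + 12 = (c + 1)*(c + 2)*(c + 6)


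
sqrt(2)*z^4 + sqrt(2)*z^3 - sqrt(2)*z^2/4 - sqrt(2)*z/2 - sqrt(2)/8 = (z + 1/2)*(z - sqrt(2)/2)*(z + sqrt(2)/2)*(sqrt(2)*z + sqrt(2)/2)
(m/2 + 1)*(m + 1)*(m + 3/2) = m^3/2 + 9*m^2/4 + 13*m/4 + 3/2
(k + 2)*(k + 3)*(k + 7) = k^3 + 12*k^2 + 41*k + 42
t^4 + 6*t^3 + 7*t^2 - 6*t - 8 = (t - 1)*(t + 1)*(t + 2)*(t + 4)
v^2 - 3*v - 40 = (v - 8)*(v + 5)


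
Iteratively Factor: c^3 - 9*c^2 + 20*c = (c)*(c^2 - 9*c + 20) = c*(c - 4)*(c - 5)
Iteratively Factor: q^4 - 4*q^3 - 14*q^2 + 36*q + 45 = (q - 5)*(q^3 + q^2 - 9*q - 9) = (q - 5)*(q + 3)*(q^2 - 2*q - 3) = (q - 5)*(q + 1)*(q + 3)*(q - 3)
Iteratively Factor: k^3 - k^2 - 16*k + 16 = (k - 4)*(k^2 + 3*k - 4) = (k - 4)*(k + 4)*(k - 1)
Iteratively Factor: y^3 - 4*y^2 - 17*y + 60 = (y + 4)*(y^2 - 8*y + 15) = (y - 3)*(y + 4)*(y - 5)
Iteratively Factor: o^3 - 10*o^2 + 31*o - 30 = (o - 5)*(o^2 - 5*o + 6) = (o - 5)*(o - 2)*(o - 3)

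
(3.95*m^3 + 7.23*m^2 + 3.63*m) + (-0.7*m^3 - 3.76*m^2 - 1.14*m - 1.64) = 3.25*m^3 + 3.47*m^2 + 2.49*m - 1.64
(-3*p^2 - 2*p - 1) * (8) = -24*p^2 - 16*p - 8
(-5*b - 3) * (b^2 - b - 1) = -5*b^3 + 2*b^2 + 8*b + 3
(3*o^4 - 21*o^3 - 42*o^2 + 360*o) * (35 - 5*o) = -15*o^5 + 210*o^4 - 525*o^3 - 3270*o^2 + 12600*o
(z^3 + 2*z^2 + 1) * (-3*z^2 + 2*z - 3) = -3*z^5 - 4*z^4 + z^3 - 9*z^2 + 2*z - 3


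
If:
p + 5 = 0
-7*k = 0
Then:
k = 0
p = -5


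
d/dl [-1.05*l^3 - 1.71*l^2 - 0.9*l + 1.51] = -3.15*l^2 - 3.42*l - 0.9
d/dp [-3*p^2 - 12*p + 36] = -6*p - 12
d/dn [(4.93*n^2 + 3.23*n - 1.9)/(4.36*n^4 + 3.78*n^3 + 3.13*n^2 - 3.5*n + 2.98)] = (-42.9896*n^5 - 60.8838*n^4 + 8.7172*n^3 - 5.8189*n^2 + 41.2768*n + 2.9754)/(19.0096*n^8 + 32.9616*n^7 + 41.582*n^6 - 6.85720000000001*n^5 + 9.3225*n^4 + 0.6188*n^3 + 30.9048*n^2 - 20.86*n + 8.8804)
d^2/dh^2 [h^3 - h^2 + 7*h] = 6*h - 2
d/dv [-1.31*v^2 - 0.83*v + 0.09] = -2.62*v - 0.83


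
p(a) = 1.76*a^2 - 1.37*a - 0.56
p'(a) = 3.52*a - 1.37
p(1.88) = 3.08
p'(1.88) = 5.25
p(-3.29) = 23.00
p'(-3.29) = -12.95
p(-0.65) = 1.07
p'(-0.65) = -3.66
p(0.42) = -0.82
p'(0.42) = 0.11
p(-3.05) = 19.99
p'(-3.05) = -12.11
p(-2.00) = 9.22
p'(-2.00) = -8.41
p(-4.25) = 37.05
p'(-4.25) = -16.33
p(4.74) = 32.49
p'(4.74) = 15.31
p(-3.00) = 19.39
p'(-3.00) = -11.93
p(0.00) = -0.56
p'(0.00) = -1.37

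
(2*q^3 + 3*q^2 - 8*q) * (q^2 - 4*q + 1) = 2*q^5 - 5*q^4 - 18*q^3 + 35*q^2 - 8*q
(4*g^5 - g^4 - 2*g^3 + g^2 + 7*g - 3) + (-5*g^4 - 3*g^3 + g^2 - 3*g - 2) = 4*g^5 - 6*g^4 - 5*g^3 + 2*g^2 + 4*g - 5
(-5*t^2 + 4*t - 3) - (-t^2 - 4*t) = -4*t^2 + 8*t - 3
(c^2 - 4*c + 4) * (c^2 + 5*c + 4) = c^4 + c^3 - 12*c^2 + 4*c + 16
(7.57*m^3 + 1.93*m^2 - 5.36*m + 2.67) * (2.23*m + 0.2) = 16.8811*m^4 + 5.8179*m^3 - 11.5668*m^2 + 4.8821*m + 0.534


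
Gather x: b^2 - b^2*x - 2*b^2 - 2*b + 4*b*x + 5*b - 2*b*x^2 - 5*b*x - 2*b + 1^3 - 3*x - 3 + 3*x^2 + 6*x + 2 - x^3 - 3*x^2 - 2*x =-b^2 - 2*b*x^2 + b - x^3 + x*(-b^2 - b + 1)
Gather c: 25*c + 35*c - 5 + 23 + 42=60*c + 60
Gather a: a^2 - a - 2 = a^2 - a - 2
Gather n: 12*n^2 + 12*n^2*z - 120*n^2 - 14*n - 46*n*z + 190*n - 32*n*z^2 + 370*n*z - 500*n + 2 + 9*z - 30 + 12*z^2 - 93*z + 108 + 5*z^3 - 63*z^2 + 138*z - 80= n^2*(12*z - 108) + n*(-32*z^2 + 324*z - 324) + 5*z^3 - 51*z^2 + 54*z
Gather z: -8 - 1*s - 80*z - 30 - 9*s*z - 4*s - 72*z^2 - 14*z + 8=-5*s - 72*z^2 + z*(-9*s - 94) - 30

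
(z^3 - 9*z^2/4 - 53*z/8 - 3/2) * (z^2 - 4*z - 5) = z^5 - 25*z^4/4 - 21*z^3/8 + 145*z^2/4 + 313*z/8 + 15/2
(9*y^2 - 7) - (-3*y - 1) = 9*y^2 + 3*y - 6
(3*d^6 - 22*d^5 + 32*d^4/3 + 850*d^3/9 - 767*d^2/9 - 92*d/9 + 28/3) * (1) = 3*d^6 - 22*d^5 + 32*d^4/3 + 850*d^3/9 - 767*d^2/9 - 92*d/9 + 28/3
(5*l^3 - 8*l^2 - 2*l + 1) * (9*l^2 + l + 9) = 45*l^5 - 67*l^4 + 19*l^3 - 65*l^2 - 17*l + 9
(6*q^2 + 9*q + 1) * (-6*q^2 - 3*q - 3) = -36*q^4 - 72*q^3 - 51*q^2 - 30*q - 3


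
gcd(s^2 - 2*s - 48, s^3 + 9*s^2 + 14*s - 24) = s + 6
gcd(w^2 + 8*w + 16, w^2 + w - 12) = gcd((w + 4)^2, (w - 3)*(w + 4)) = w + 4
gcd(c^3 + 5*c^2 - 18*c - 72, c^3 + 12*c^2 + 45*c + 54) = c^2 + 9*c + 18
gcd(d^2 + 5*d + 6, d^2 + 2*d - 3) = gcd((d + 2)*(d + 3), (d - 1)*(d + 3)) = d + 3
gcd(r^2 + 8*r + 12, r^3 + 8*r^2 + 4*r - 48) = r + 6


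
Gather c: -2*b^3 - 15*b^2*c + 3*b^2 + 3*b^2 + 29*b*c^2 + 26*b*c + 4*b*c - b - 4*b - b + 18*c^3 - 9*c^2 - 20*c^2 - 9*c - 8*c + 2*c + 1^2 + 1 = -2*b^3 + 6*b^2 - 6*b + 18*c^3 + c^2*(29*b - 29) + c*(-15*b^2 + 30*b - 15) + 2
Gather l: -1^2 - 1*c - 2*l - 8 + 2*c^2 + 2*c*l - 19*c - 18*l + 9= 2*c^2 - 20*c + l*(2*c - 20)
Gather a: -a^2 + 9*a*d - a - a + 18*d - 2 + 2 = -a^2 + a*(9*d - 2) + 18*d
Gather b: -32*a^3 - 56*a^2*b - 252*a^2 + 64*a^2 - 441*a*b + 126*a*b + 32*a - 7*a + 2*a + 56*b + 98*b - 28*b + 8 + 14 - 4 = -32*a^3 - 188*a^2 + 27*a + b*(-56*a^2 - 315*a + 126) + 18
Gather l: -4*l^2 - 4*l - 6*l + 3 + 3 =-4*l^2 - 10*l + 6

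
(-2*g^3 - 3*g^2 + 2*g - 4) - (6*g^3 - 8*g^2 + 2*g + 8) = -8*g^3 + 5*g^2 - 12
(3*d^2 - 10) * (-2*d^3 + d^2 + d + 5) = -6*d^5 + 3*d^4 + 23*d^3 + 5*d^2 - 10*d - 50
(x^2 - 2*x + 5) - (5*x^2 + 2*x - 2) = -4*x^2 - 4*x + 7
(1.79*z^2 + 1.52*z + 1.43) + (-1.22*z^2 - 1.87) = 0.57*z^2 + 1.52*z - 0.44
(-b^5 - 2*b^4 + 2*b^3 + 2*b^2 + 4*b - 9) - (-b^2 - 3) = -b^5 - 2*b^4 + 2*b^3 + 3*b^2 + 4*b - 6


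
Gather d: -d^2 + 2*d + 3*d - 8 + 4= -d^2 + 5*d - 4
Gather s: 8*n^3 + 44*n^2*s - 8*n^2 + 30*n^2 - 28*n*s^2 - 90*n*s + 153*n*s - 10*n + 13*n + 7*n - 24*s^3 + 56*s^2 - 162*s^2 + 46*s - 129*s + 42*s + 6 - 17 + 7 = 8*n^3 + 22*n^2 + 10*n - 24*s^3 + s^2*(-28*n - 106) + s*(44*n^2 + 63*n - 41) - 4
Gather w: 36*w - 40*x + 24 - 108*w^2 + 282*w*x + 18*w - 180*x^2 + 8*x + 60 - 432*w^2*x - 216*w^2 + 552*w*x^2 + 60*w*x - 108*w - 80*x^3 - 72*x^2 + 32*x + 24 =w^2*(-432*x - 324) + w*(552*x^2 + 342*x - 54) - 80*x^3 - 252*x^2 + 108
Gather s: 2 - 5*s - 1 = 1 - 5*s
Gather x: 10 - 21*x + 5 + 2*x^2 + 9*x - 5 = 2*x^2 - 12*x + 10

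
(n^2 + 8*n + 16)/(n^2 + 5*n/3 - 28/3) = 3*(n + 4)/(3*n - 7)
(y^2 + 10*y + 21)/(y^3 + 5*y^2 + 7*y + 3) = (y + 7)/(y^2 + 2*y + 1)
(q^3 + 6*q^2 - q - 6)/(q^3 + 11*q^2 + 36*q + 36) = (q^2 - 1)/(q^2 + 5*q + 6)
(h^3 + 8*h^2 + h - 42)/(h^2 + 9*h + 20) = (h^3 + 8*h^2 + h - 42)/(h^2 + 9*h + 20)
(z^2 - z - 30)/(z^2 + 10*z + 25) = (z - 6)/(z + 5)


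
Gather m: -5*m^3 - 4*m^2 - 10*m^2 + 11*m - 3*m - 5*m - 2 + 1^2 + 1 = -5*m^3 - 14*m^2 + 3*m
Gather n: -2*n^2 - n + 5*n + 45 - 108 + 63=-2*n^2 + 4*n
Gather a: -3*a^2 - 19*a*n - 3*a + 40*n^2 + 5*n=-3*a^2 + a*(-19*n - 3) + 40*n^2 + 5*n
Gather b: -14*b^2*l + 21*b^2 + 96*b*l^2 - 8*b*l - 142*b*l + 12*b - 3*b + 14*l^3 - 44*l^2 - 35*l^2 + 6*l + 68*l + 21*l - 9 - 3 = b^2*(21 - 14*l) + b*(96*l^2 - 150*l + 9) + 14*l^3 - 79*l^2 + 95*l - 12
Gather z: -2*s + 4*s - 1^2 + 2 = 2*s + 1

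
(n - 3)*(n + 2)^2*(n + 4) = n^4 + 5*n^3 - 4*n^2 - 44*n - 48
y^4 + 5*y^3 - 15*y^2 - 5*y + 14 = (y - 2)*(y - 1)*(y + 1)*(y + 7)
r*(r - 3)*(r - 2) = r^3 - 5*r^2 + 6*r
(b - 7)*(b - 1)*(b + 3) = b^3 - 5*b^2 - 17*b + 21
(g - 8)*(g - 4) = g^2 - 12*g + 32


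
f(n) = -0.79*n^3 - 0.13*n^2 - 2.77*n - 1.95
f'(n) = -2.37*n^2 - 0.26*n - 2.77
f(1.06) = -5.97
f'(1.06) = -5.71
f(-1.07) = 1.83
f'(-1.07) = -5.21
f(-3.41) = 37.31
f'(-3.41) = -29.44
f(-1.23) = 2.73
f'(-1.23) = -6.04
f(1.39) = -8.17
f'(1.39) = -7.71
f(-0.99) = 1.43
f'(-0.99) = -4.84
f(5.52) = -154.08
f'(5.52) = -76.42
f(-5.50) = 140.79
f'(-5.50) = -73.03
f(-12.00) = 1377.69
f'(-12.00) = -340.93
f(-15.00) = 2676.60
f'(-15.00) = -532.12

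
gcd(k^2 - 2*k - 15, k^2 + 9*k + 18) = k + 3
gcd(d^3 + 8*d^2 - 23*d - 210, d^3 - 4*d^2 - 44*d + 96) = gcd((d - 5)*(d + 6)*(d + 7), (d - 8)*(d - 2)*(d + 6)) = d + 6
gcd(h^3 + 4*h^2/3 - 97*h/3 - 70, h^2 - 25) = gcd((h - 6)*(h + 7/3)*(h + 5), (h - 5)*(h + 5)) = h + 5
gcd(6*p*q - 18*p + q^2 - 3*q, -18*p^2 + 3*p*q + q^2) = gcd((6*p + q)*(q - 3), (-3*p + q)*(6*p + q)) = 6*p + q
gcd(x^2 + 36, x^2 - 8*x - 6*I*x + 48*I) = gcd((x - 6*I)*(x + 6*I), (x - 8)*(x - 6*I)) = x - 6*I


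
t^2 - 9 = (t - 3)*(t + 3)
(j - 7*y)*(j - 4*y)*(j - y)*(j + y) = j^4 - 11*j^3*y + 27*j^2*y^2 + 11*j*y^3 - 28*y^4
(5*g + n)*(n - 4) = 5*g*n - 20*g + n^2 - 4*n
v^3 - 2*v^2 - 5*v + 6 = (v - 3)*(v - 1)*(v + 2)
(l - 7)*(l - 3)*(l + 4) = l^3 - 6*l^2 - 19*l + 84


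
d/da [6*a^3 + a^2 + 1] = 2*a*(9*a + 1)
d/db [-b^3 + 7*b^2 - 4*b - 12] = -3*b^2 + 14*b - 4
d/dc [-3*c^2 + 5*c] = 5 - 6*c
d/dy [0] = 0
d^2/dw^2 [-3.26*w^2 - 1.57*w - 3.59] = -6.52000000000000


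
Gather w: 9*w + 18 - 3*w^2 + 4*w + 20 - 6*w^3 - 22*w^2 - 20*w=-6*w^3 - 25*w^2 - 7*w + 38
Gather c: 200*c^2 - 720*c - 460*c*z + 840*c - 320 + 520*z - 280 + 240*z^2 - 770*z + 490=200*c^2 + c*(120 - 460*z) + 240*z^2 - 250*z - 110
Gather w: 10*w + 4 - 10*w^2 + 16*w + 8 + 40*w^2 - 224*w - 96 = 30*w^2 - 198*w - 84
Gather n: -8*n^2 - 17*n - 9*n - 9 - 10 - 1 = -8*n^2 - 26*n - 20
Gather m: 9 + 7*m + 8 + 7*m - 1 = 14*m + 16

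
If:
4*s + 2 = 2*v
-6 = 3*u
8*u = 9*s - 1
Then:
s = -5/3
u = -2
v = -7/3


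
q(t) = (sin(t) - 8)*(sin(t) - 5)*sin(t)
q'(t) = (sin(t) - 8)*(sin(t) - 5)*cos(t) + (sin(t) - 8)*sin(t)*cos(t) + (sin(t) - 5)*sin(t)*cos(t)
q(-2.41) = -32.82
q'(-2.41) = -43.69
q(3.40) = -11.09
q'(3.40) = -45.28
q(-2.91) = -9.88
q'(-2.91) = -44.89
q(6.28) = -0.13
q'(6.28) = 40.08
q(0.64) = 19.46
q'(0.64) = 20.49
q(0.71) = 20.83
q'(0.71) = 18.45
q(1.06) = 25.67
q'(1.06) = 9.58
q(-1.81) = -52.05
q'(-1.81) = -16.13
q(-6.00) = 10.18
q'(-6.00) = 31.66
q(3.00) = 5.39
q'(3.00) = -36.03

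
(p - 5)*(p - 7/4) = p^2 - 27*p/4 + 35/4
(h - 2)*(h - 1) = h^2 - 3*h + 2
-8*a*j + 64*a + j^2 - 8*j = (-8*a + j)*(j - 8)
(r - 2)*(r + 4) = r^2 + 2*r - 8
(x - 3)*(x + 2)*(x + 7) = x^3 + 6*x^2 - 13*x - 42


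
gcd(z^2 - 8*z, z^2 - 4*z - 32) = z - 8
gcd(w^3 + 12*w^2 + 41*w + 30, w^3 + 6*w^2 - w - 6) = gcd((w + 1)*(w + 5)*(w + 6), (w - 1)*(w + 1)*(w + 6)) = w^2 + 7*w + 6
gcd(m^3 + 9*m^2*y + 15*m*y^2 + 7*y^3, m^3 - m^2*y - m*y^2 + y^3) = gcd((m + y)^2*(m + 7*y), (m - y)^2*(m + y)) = m + y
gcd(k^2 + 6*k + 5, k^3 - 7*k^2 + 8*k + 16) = k + 1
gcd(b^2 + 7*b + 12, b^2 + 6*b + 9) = b + 3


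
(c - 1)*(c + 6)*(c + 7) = c^3 + 12*c^2 + 29*c - 42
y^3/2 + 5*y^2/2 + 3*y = y*(y/2 + 1)*(y + 3)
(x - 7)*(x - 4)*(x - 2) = x^3 - 13*x^2 + 50*x - 56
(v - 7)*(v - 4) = v^2 - 11*v + 28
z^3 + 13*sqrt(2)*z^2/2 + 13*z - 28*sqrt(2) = (z - sqrt(2))*(z + 7*sqrt(2)/2)*(z + 4*sqrt(2))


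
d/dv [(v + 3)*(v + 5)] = 2*v + 8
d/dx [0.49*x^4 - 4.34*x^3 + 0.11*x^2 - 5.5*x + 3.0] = 1.96*x^3 - 13.02*x^2 + 0.22*x - 5.5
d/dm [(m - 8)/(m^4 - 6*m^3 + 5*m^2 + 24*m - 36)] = (-3*m^3 + 35*m^2 - 44*m - 52)/(m^7 - 9*m^6 + 19*m^5 + 45*m^4 - 200*m^3 + 72*m^2 + 432*m - 432)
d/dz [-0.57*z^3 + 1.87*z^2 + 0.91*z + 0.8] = -1.71*z^2 + 3.74*z + 0.91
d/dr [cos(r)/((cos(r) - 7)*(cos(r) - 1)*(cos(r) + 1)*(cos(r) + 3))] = (3*cos(r)^4 - 8*cos(r)^3 - 22*cos(r)^2 - 21)/((cos(r) - 7)^2*(cos(r) + 3)^2*sin(r)^3)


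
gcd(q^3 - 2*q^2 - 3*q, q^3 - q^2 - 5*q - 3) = q^2 - 2*q - 3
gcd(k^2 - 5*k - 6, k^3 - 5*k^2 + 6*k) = 1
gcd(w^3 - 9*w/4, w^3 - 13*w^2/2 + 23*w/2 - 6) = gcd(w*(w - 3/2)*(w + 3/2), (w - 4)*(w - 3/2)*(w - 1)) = w - 3/2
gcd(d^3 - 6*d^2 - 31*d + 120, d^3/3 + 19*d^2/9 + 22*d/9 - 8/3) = 1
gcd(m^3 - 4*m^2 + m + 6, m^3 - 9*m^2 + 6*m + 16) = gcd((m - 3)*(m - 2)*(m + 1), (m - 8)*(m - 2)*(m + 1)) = m^2 - m - 2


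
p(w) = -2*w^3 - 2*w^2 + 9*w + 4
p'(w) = -6*w^2 - 4*w + 9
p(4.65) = -198.48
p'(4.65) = -139.34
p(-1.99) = -6.07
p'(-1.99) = -6.80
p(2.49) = -16.87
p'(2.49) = -38.16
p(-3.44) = 30.79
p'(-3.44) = -48.24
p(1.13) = 8.73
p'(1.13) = -3.18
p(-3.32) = 25.26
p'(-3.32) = -43.85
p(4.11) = -131.65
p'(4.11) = -108.79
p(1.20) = 8.46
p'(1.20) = -4.44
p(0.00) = 4.00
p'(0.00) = 9.00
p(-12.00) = 3064.00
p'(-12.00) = -807.00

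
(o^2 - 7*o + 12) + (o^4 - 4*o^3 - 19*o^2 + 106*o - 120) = o^4 - 4*o^3 - 18*o^2 + 99*o - 108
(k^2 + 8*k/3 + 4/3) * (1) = k^2 + 8*k/3 + 4/3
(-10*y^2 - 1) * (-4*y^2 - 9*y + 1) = 40*y^4 + 90*y^3 - 6*y^2 + 9*y - 1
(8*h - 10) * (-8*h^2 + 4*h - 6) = -64*h^3 + 112*h^2 - 88*h + 60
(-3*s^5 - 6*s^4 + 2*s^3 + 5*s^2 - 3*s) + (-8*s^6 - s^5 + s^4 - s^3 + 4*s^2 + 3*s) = -8*s^6 - 4*s^5 - 5*s^4 + s^3 + 9*s^2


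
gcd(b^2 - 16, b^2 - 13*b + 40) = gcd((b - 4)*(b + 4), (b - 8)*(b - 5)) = 1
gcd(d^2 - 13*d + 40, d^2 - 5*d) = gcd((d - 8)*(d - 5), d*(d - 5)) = d - 5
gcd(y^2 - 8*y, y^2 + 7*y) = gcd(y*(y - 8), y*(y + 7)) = y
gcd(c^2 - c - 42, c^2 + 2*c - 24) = c + 6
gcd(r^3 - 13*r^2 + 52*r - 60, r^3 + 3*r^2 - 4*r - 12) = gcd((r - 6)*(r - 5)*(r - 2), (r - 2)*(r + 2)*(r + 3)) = r - 2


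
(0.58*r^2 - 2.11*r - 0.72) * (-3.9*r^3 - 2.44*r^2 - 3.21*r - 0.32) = -2.262*r^5 + 6.8138*r^4 + 6.0946*r^3 + 8.3443*r^2 + 2.9864*r + 0.2304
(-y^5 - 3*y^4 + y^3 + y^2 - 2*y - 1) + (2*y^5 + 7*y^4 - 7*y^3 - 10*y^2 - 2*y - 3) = y^5 + 4*y^4 - 6*y^3 - 9*y^2 - 4*y - 4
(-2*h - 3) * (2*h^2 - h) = -4*h^3 - 4*h^2 + 3*h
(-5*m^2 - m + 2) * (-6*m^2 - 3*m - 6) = 30*m^4 + 21*m^3 + 21*m^2 - 12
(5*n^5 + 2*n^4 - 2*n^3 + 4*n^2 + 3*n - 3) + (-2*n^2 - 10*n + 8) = 5*n^5 + 2*n^4 - 2*n^3 + 2*n^2 - 7*n + 5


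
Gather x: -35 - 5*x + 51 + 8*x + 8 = 3*x + 24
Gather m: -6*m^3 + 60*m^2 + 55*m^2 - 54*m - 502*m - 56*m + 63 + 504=-6*m^3 + 115*m^2 - 612*m + 567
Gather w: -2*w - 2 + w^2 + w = w^2 - w - 2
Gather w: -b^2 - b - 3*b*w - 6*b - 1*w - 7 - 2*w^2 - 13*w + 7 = -b^2 - 7*b - 2*w^2 + w*(-3*b - 14)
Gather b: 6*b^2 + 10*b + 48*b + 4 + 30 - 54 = 6*b^2 + 58*b - 20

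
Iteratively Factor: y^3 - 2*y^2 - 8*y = (y + 2)*(y^2 - 4*y) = (y - 4)*(y + 2)*(y)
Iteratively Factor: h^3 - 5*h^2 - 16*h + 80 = (h - 5)*(h^2 - 16) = (h - 5)*(h + 4)*(h - 4)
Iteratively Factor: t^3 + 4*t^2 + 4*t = (t)*(t^2 + 4*t + 4) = t*(t + 2)*(t + 2)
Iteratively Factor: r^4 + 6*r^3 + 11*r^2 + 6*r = (r)*(r^3 + 6*r^2 + 11*r + 6) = r*(r + 2)*(r^2 + 4*r + 3) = r*(r + 1)*(r + 2)*(r + 3)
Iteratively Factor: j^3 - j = (j)*(j^2 - 1) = j*(j - 1)*(j + 1)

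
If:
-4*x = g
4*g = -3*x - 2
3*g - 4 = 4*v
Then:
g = -8/13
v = -19/13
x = 2/13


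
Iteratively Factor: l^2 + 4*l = (l)*(l + 4)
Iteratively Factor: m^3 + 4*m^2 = (m + 4)*(m^2) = m*(m + 4)*(m)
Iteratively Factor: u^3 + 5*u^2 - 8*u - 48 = (u - 3)*(u^2 + 8*u + 16) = (u - 3)*(u + 4)*(u + 4)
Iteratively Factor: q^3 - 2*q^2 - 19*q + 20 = (q - 5)*(q^2 + 3*q - 4) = (q - 5)*(q + 4)*(q - 1)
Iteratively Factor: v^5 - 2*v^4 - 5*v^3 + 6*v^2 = (v + 2)*(v^4 - 4*v^3 + 3*v^2) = v*(v + 2)*(v^3 - 4*v^2 + 3*v) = v*(v - 1)*(v + 2)*(v^2 - 3*v) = v^2*(v - 1)*(v + 2)*(v - 3)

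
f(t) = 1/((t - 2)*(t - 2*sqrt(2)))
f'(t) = -1/((t - 2)*(t - 2*sqrt(2))^2) - 1/((t - 2)^2*(t - 2*sqrt(2)))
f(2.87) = 27.65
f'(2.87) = -696.84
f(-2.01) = 0.05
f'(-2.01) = 0.02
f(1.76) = 3.90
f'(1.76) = 19.90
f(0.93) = 0.49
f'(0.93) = 0.72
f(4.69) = 0.20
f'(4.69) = -0.18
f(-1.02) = 0.09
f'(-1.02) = 0.05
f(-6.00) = 0.01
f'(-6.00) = 0.00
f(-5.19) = 0.02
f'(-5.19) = 0.00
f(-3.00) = 0.03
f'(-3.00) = 0.01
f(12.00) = 0.01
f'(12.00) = 0.00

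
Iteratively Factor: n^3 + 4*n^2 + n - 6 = (n + 2)*(n^2 + 2*n - 3) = (n + 2)*(n + 3)*(n - 1)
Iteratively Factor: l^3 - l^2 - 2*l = (l)*(l^2 - l - 2) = l*(l + 1)*(l - 2)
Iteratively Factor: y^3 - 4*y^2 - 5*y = (y + 1)*(y^2 - 5*y) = y*(y + 1)*(y - 5)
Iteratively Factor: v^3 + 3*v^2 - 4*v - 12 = (v + 2)*(v^2 + v - 6) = (v + 2)*(v + 3)*(v - 2)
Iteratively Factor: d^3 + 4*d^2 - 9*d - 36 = (d + 3)*(d^2 + d - 12) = (d + 3)*(d + 4)*(d - 3)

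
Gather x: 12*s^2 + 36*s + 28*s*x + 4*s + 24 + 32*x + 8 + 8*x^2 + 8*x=12*s^2 + 40*s + 8*x^2 + x*(28*s + 40) + 32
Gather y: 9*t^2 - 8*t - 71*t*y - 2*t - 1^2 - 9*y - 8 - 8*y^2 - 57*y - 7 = 9*t^2 - 10*t - 8*y^2 + y*(-71*t - 66) - 16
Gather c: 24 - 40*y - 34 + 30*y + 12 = 2 - 10*y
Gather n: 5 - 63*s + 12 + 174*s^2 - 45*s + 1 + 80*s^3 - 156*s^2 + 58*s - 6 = 80*s^3 + 18*s^2 - 50*s + 12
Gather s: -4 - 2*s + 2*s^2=2*s^2 - 2*s - 4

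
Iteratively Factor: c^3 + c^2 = (c + 1)*(c^2) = c*(c + 1)*(c)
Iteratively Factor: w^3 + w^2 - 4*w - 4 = (w + 1)*(w^2 - 4) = (w - 2)*(w + 1)*(w + 2)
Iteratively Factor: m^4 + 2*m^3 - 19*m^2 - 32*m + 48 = (m - 1)*(m^3 + 3*m^2 - 16*m - 48) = (m - 1)*(m + 3)*(m^2 - 16) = (m - 4)*(m - 1)*(m + 3)*(m + 4)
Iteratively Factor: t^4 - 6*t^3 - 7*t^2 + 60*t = (t)*(t^3 - 6*t^2 - 7*t + 60) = t*(t - 4)*(t^2 - 2*t - 15) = t*(t - 5)*(t - 4)*(t + 3)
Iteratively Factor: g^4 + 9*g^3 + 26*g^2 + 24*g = (g + 2)*(g^3 + 7*g^2 + 12*g) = (g + 2)*(g + 3)*(g^2 + 4*g) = (g + 2)*(g + 3)*(g + 4)*(g)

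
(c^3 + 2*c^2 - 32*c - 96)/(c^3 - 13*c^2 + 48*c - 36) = (c^2 + 8*c + 16)/(c^2 - 7*c + 6)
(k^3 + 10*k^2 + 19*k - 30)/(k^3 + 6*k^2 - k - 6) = (k + 5)/(k + 1)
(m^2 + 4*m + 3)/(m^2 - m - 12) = (m + 1)/(m - 4)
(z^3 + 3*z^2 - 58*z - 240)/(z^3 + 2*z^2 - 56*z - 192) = (z + 5)/(z + 4)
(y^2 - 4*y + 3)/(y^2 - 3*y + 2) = (y - 3)/(y - 2)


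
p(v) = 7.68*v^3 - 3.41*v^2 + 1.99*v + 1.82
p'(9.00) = 1806.85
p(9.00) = 5342.24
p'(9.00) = 1806.85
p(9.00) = 5342.24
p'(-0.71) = 18.45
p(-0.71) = -4.06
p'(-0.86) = 24.90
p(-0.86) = -7.30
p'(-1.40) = 56.70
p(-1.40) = -28.72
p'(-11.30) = 3021.03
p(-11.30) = -11537.54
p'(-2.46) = 158.20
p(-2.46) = -138.04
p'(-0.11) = 3.02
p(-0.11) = 1.55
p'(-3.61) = 326.87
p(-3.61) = -411.12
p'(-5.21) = 662.92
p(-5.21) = -1187.22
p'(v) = 23.04*v^2 - 6.82*v + 1.99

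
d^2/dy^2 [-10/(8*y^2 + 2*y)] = 10*(4*y*(4*y + 1) - (8*y + 1)^2)/(y^3*(4*y + 1)^3)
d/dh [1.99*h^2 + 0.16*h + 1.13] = 3.98*h + 0.16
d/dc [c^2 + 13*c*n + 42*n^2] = 2*c + 13*n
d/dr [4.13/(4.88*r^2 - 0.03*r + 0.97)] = (0.1239 - 40.3088*r)/(4.88*r^2 - 0.03*r + 0.97)^2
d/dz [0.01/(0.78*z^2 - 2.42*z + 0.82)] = (0.0242 - 0.0156*z)/(0.78*z^2 - 2.42*z + 0.82)^2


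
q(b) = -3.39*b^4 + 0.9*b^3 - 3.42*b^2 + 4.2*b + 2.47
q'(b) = -13.56*b^3 + 2.7*b^2 - 6.84*b + 4.2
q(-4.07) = -1062.16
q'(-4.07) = 990.97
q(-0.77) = -4.39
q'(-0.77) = 17.26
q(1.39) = -8.54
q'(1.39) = -36.51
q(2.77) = -192.59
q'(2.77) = -282.23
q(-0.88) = -6.52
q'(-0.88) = 21.55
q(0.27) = 3.35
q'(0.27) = 2.28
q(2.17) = -70.49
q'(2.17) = -136.49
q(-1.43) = -27.34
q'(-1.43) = 59.15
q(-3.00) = -339.80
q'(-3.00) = 415.14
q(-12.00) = -72390.65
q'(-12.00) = 23906.76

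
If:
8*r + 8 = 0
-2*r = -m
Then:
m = -2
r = -1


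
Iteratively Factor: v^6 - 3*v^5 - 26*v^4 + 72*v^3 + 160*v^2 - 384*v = (v - 4)*(v^5 + v^4 - 22*v^3 - 16*v^2 + 96*v) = (v - 4)^2*(v^4 + 5*v^3 - 2*v^2 - 24*v) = (v - 4)^2*(v - 2)*(v^3 + 7*v^2 + 12*v) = (v - 4)^2*(v - 2)*(v + 3)*(v^2 + 4*v) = v*(v - 4)^2*(v - 2)*(v + 3)*(v + 4)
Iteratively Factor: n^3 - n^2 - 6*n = (n)*(n^2 - n - 6) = n*(n - 3)*(n + 2)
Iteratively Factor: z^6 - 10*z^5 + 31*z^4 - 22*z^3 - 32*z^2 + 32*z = (z)*(z^5 - 10*z^4 + 31*z^3 - 22*z^2 - 32*z + 32) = z*(z - 1)*(z^4 - 9*z^3 + 22*z^2 - 32) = z*(z - 4)*(z - 1)*(z^3 - 5*z^2 + 2*z + 8) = z*(z - 4)*(z - 2)*(z - 1)*(z^2 - 3*z - 4) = z*(z - 4)^2*(z - 2)*(z - 1)*(z + 1)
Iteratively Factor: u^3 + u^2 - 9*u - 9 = (u + 3)*(u^2 - 2*u - 3) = (u + 1)*(u + 3)*(u - 3)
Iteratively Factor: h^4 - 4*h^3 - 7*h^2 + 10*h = (h - 5)*(h^3 + h^2 - 2*h) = (h - 5)*(h - 1)*(h^2 + 2*h) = h*(h - 5)*(h - 1)*(h + 2)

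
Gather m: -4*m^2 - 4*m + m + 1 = -4*m^2 - 3*m + 1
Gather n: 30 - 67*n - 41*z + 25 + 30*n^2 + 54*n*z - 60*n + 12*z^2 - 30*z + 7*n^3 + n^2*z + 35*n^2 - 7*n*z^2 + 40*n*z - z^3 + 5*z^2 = 7*n^3 + n^2*(z + 65) + n*(-7*z^2 + 94*z - 127) - z^3 + 17*z^2 - 71*z + 55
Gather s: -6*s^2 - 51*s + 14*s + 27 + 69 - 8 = -6*s^2 - 37*s + 88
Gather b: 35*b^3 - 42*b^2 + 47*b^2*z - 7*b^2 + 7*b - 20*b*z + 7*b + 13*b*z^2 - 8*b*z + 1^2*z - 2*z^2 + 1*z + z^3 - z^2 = 35*b^3 + b^2*(47*z - 49) + b*(13*z^2 - 28*z + 14) + z^3 - 3*z^2 + 2*z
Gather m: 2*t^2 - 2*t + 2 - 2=2*t^2 - 2*t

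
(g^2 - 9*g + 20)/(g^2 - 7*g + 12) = (g - 5)/(g - 3)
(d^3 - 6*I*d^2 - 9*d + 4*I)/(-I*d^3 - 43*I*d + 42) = (I*d^3 + 6*d^2 - 9*I*d - 4)/(d^3 + 43*d + 42*I)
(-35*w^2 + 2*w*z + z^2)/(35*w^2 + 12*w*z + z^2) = (-5*w + z)/(5*w + z)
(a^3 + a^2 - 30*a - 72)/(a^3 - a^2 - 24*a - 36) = (a + 4)/(a + 2)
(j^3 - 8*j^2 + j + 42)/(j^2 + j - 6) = (j^3 - 8*j^2 + j + 42)/(j^2 + j - 6)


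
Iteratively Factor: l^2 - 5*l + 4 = (l - 1)*(l - 4)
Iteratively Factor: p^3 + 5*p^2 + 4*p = (p + 1)*(p^2 + 4*p) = p*(p + 1)*(p + 4)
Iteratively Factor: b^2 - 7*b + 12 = (b - 4)*(b - 3)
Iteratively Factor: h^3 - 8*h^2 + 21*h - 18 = (h - 3)*(h^2 - 5*h + 6) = (h - 3)^2*(h - 2)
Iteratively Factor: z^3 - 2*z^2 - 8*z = (z)*(z^2 - 2*z - 8) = z*(z + 2)*(z - 4)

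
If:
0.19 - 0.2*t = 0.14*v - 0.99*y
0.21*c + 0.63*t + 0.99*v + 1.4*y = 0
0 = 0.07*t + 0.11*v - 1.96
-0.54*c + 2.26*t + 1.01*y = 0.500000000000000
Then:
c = -84.56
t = -20.02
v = 30.56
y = 0.08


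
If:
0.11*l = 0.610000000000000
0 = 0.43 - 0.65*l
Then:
No Solution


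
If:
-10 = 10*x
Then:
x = -1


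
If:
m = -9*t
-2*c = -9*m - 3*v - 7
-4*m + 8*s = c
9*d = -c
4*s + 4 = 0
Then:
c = 12*v/17 - 44/17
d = 44/153 - 4*v/51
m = -3*v/17 - 23/17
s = -1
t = v/51 + 23/153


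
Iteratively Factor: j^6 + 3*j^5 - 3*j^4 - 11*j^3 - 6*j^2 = (j)*(j^5 + 3*j^4 - 3*j^3 - 11*j^2 - 6*j) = j^2*(j^4 + 3*j^3 - 3*j^2 - 11*j - 6) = j^2*(j - 2)*(j^3 + 5*j^2 + 7*j + 3) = j^2*(j - 2)*(j + 3)*(j^2 + 2*j + 1) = j^2*(j - 2)*(j + 1)*(j + 3)*(j + 1)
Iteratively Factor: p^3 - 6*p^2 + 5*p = (p)*(p^2 - 6*p + 5) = p*(p - 1)*(p - 5)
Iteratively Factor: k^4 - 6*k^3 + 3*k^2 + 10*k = (k + 1)*(k^3 - 7*k^2 + 10*k) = k*(k + 1)*(k^2 - 7*k + 10) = k*(k - 2)*(k + 1)*(k - 5)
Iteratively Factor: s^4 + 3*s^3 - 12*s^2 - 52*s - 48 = (s - 4)*(s^3 + 7*s^2 + 16*s + 12) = (s - 4)*(s + 2)*(s^2 + 5*s + 6) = (s - 4)*(s + 2)^2*(s + 3)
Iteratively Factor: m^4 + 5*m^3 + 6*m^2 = (m + 2)*(m^3 + 3*m^2) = (m + 2)*(m + 3)*(m^2) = m*(m + 2)*(m + 3)*(m)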